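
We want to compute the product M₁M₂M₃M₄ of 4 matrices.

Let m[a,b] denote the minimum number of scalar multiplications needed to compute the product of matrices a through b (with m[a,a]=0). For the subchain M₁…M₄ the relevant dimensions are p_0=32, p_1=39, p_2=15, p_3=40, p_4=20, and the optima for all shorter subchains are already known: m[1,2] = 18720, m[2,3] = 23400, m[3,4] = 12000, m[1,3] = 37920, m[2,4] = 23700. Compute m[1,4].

40320

m[1,4] = min over k∈[1,3] of m[1,k]+m[k+1,4]+p_{0}·p_k·p_{4}.
k=1: 0 + 23700 + 32·39·20 = 48660; k=2: 18720 + 12000 + 32·15·20 = 40320; k=3: 37920 + 0 + 32·40·20 = 63520.
Minimum: 40320 at k=2.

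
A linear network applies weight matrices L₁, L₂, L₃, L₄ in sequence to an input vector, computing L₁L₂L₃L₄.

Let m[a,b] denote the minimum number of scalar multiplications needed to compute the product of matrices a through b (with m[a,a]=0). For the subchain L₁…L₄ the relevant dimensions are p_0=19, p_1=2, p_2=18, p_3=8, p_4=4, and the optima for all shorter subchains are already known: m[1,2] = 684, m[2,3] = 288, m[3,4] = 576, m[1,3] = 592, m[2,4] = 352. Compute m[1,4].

504

m[1,4] = min over k∈[1,3] of m[1,k]+m[k+1,4]+p_{0}·p_k·p_{4}.
k=1: 0 + 352 + 19·2·4 = 504; k=2: 684 + 576 + 19·18·4 = 2628; k=3: 592 + 0 + 19·8·4 = 1200.
Minimum: 504 at k=1.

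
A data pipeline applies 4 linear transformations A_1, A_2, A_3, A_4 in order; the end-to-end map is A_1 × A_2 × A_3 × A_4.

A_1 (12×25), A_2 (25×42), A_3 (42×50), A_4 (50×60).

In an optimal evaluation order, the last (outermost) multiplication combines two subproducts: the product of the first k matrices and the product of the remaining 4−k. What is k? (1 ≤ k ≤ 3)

Adjacent pairs: A_1A_2 = 12·25·42 = 12600; A_2A_3 = 25·42·50 = 52500; A_3A_4 = 42·50·60 = 126000.
Length 3: A_1..A_3: k=1: 0+52500+12·25·50=67500; k=2: 12600+0+12·42·50=37800 → min 37800 | A_2..A_4: k=2: 0+126000+25·42·60=189000; k=3: 52500+0+25·50·60=127500 → min 127500.
Top-level splits: k=1: (A_1..A_1)·(A_2..A_4) → 0+127500+12·25·60 = 145500; k=2: (A_1..A_2)·(A_3..A_4) → 12600+126000+12·42·60 = 168840; k=3: (A_1..A_3)·(A_4..A_4) → 37800+0+12·50·60 = 73800.
Best split is after A_3, i.e. k = 3.

3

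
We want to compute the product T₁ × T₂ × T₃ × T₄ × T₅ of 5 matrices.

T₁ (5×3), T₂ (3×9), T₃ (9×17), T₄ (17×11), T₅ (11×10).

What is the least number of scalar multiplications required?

Adjacent pairs: T₁T₂ = 5·3·9 = 135; T₂T₃ = 3·9·17 = 459; T₃T₄ = 9·17·11 = 1683; T₄T₅ = 17·11·10 = 1870.
Length 3: T₁..T₃: k=1: 0+459+5·3·17=714; k=2: 135+0+5·9·17=900 → min 714 | T₂..T₄: k=2: 0+1683+3·9·11=1980; k=3: 459+0+3·17·11=1020 → min 1020 | T₃..T₅: k=3: 0+1870+9·17·10=3400; k=4: 1683+0+9·11·10=2673 → min 2673.
Length 4: T₁..T₄: k=1: 0+1020+5·3·11=1185; k=2: 135+1683+5·9·11=2313; k=3: 714+0+5·17·11=1649 → min 1185 | T₂..T₅: k=2: 0+2673+3·9·10=2943; k=3: 459+1870+3·17·10=2839; k=4: 1020+0+3·11·10=1350 → min 1350.
Length 5: T₁..T₅: k=1: 0+1350+5·3·10=1500; k=2: 135+2673+5·9·10=3258; k=3: 714+1870+5·17·10=3434; k=4: 1185+0+5·11·10=1735 → min 1500.
Optimal order: (T₁ × (((T₂ × T₃) × T₄) × T₅)) with cost 1500.

1500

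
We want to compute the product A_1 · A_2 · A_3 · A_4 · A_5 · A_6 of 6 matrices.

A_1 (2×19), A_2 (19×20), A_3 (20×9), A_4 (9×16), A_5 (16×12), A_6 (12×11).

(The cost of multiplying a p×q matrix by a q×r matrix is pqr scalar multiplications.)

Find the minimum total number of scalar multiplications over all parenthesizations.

Adjacent pairs: A_1A_2 = 2·19·20 = 760; A_2A_3 = 19·20·9 = 3420; A_3A_4 = 20·9·16 = 2880; A_4A_5 = 9·16·12 = 1728; A_5A_6 = 16·12·11 = 2112.
Length 3: A_1..A_3: k=1: 0+3420+2·19·9=3762; k=2: 760+0+2·20·9=1120 → min 1120 | A_2..A_4: k=2: 0+2880+19·20·16=8960; k=3: 3420+0+19·9·16=6156 → min 6156 | A_3..A_5: k=3: 0+1728+20·9·12=3888; k=4: 2880+0+20·16·12=6720 → min 3888 | A_4..A_6: k=4: 0+2112+9·16·11=3696; k=5: 1728+0+9·12·11=2916 → min 2916.
Length 4: A_1..A_4: k=1: 0+6156+2·19·16=6764; k=2: 760+2880+2·20·16=4280; k=3: 1120+0+2·9·16=1408 → min 1408 | A_2..A_5: k=2: 0+3888+19·20·12=8448; k=3: 3420+1728+19·9·12=7200; k=4: 6156+0+19·16·12=9804 → min 7200 | A_3..A_6: k=3: 0+2916+20·9·11=4896; k=4: 2880+2112+20·16·11=8512; k=5: 3888+0+20·12·11=6528 → min 4896.
Length 5: A_1..A_5: k=1: 0+7200+2·19·12=7656; k=2: 760+3888+2·20·12=5128; k=3: 1120+1728+2·9·12=3064; k=4: 1408+0+2·16·12=1792 → min 1792 | A_2..A_6: k=2: 0+4896+19·20·11=9076; k=3: 3420+2916+19·9·11=8217; k=4: 6156+2112+19·16·11=11612; k=5: 7200+0+19·12·11=9708 → min 8217.
Length 6: A_1..A_6: k=1: 0+8217+2·19·11=8635; k=2: 760+4896+2·20·11=6096; k=3: 1120+2916+2·9·11=4234; k=4: 1408+2112+2·16·11=3872; k=5: 1792+0+2·12·11=2056 → min 2056.
Optimal order: (((((A_1 · A_2) · A_3) · A_4) · A_5) · A_6) with cost 2056.

2056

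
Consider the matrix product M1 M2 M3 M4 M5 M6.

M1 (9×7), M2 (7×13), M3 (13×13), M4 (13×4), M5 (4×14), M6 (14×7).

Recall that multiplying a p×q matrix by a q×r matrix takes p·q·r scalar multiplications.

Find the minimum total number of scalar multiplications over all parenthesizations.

Adjacent pairs: M1M2 = 9·7·13 = 819; M2M3 = 7·13·13 = 1183; M3M4 = 13·13·4 = 676; M4M5 = 13·4·14 = 728; M5M6 = 4·14·7 = 392.
Length 3: M1..M3: k=1: 0+1183+9·7·13=2002; k=2: 819+0+9·13·13=2340 → min 2002 | M2..M4: k=2: 0+676+7·13·4=1040; k=3: 1183+0+7·13·4=1547 → min 1040 | M3..M5: k=3: 0+728+13·13·14=3094; k=4: 676+0+13·4·14=1404 → min 1404 | M4..M6: k=4: 0+392+13·4·7=756; k=5: 728+0+13·14·7=2002 → min 756.
Length 4: M1..M4: k=1: 0+1040+9·7·4=1292; k=2: 819+676+9·13·4=1963; k=3: 2002+0+9·13·4=2470 → min 1292 | M2..M5: k=2: 0+1404+7·13·14=2678; k=3: 1183+728+7·13·14=3185; k=4: 1040+0+7·4·14=1432 → min 1432 | M3..M6: k=3: 0+756+13·13·7=1939; k=4: 676+392+13·4·7=1432; k=5: 1404+0+13·14·7=2678 → min 1432.
Length 5: M1..M5: k=1: 0+1432+9·7·14=2314; k=2: 819+1404+9·13·14=3861; k=3: 2002+728+9·13·14=4368; k=4: 1292+0+9·4·14=1796 → min 1796 | M2..M6: k=2: 0+1432+7·13·7=2069; k=3: 1183+756+7·13·7=2576; k=4: 1040+392+7·4·7=1628; k=5: 1432+0+7·14·7=2118 → min 1628.
Length 6: M1..M6: k=1: 0+1628+9·7·7=2069; k=2: 819+1432+9·13·7=3070; k=3: 2002+756+9·13·7=3577; k=4: 1292+392+9·4·7=1936; k=5: 1796+0+9·14·7=2678 → min 1936.
Optimal order: ((M1 (M2 (M3 M4))) (M5 M6)) with cost 1936.

1936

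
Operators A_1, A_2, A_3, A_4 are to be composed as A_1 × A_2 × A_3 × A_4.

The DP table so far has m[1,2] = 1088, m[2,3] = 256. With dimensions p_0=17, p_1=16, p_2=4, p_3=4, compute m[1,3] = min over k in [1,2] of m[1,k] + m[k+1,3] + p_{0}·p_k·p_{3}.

1344

m[1,3] = min over k∈[1,2] of m[1,k]+m[k+1,3]+p_{0}·p_k·p_{3}.
k=1: 0 + 256 + 17·16·4 = 1344; k=2: 1088 + 0 + 17·4·4 = 1360.
Minimum: 1344 at k=1.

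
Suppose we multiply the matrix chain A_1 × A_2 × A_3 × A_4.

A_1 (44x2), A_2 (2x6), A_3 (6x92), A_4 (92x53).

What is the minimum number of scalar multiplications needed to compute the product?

Adjacent pairs: A_1A_2 = 44·2·6 = 528; A_2A_3 = 2·6·92 = 1104; A_3A_4 = 6·92·53 = 29256.
Length 3: A_1..A_3: k=1: 0+1104+44·2·92=9200; k=2: 528+0+44·6·92=24816 → min 9200 | A_2..A_4: k=2: 0+29256+2·6·53=29892; k=3: 1104+0+2·92·53=10856 → min 10856.
Length 4: A_1..A_4: k=1: 0+10856+44·2·53=15520; k=2: 528+29256+44·6·53=43776; k=3: 9200+0+44·92·53=223744 → min 15520.
Optimal order: (A_1 × ((A_2 × A_3) × A_4)) with cost 15520.

15520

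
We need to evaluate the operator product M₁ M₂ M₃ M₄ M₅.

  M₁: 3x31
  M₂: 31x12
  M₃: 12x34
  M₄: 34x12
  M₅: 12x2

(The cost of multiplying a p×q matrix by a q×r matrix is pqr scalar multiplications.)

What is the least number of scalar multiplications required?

Adjacent pairs: M₁M₂ = 3·31·12 = 1116; M₂M₃ = 31·12·34 = 12648; M₃M₄ = 12·34·12 = 4896; M₄M₅ = 34·12·2 = 816.
Length 3: M₁..M₃: k=1: 0+12648+3·31·34=15810; k=2: 1116+0+3·12·34=2340 → min 2340 | M₂..M₄: k=2: 0+4896+31·12·12=9360; k=3: 12648+0+31·34·12=25296 → min 9360 | M₃..M₅: k=3: 0+816+12·34·2=1632; k=4: 4896+0+12·12·2=5184 → min 1632.
Length 4: M₁..M₄: k=1: 0+9360+3·31·12=10476; k=2: 1116+4896+3·12·12=6444; k=3: 2340+0+3·34·12=3564 → min 3564 | M₂..M₅: k=2: 0+1632+31·12·2=2376; k=3: 12648+816+31·34·2=15572; k=4: 9360+0+31·12·2=10104 → min 2376.
Length 5: M₁..M₅: k=1: 0+2376+3·31·2=2562; k=2: 1116+1632+3·12·2=2820; k=3: 2340+816+3·34·2=3360; k=4: 3564+0+3·12·2=3636 → min 2562.
Optimal order: (M₁ (M₂ (M₃ (M₄ M₅)))) with cost 2562.

2562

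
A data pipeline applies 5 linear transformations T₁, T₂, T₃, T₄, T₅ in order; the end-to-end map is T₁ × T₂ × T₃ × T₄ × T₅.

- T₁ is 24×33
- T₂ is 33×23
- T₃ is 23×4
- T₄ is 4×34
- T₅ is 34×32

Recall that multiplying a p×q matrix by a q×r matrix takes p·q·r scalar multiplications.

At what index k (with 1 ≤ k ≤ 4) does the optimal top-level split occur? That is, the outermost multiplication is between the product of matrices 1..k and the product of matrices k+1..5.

Adjacent pairs: T₁T₂ = 24·33·23 = 18216; T₂T₃ = 33·23·4 = 3036; T₃T₄ = 23·4·34 = 3128; T₄T₅ = 4·34·32 = 4352.
Length 3: T₁..T₃: k=1: 0+3036+24·33·4=6204; k=2: 18216+0+24·23·4=20424 → min 6204 | T₂..T₄: k=2: 0+3128+33·23·34=28934; k=3: 3036+0+33·4·34=7524 → min 7524 | T₃..T₅: k=3: 0+4352+23·4·32=7296; k=4: 3128+0+23·34·32=28152 → min 7296.
Length 4: T₁..T₄: k=1: 0+7524+24·33·34=34452; k=2: 18216+3128+24·23·34=40112; k=3: 6204+0+24·4·34=9468 → min 9468 | T₂..T₅: k=2: 0+7296+33·23·32=31584; k=3: 3036+4352+33·4·32=11612; k=4: 7524+0+33·34·32=43428 → min 11612.
Top-level splits: k=1: (T₁..T₁)·(T₂..T₅) → 0+11612+24·33·32 = 36956; k=2: (T₁..T₂)·(T₃..T₅) → 18216+7296+24·23·32 = 43176; k=3: (T₁..T₃)·(T₄..T₅) → 6204+4352+24·4·32 = 13628; k=4: (T₁..T₄)·(T₅..T₅) → 9468+0+24·34·32 = 35580.
Best split is after T₃, i.e. k = 3.

3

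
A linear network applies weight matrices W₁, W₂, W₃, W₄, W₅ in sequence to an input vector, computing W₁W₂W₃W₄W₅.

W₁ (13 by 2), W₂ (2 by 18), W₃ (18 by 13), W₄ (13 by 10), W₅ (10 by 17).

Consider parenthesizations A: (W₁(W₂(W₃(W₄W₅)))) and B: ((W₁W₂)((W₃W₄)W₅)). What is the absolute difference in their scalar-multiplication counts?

2604

Order A = (W₁(W₂(W₃(W₄W₅)))): (W₄W₅): 13×10 by 10×17 → 13×17, cost 13·10·17 = 2210; (W₃(W₄W₅)): 18×13 by 13×17 → 18×17, cost 18·13·17 = 3978; cumulative 6188; (W₂(W₃(W₄W₅))): 2×18 by 18×17 → 2×17, cost 2·18·17 = 612; cumulative 6800; (W₁(W₂(W₃(W₄W₅)))): 13×2 by 2×17 → 13×17, cost 13·2·17 = 442; cumulative 7242. Total 7242.
Order B = ((W₁W₂)((W₃W₄)W₅)): (W₁W₂): 13×2 by 2×18 → 13×18, cost 13·2·18 = 468; (W₃W₄): 18×13 by 13×10 → 18×10, cost 18·13·10 = 2340; ((W₃W₄)W₅): 18×10 by 10×17 → 18×17, cost 18·10·17 = 3060; cumulative 5400; ((W₁W₂)((W₃W₄)W₅)): 13×18 by 18×17 → 13×17, cost 13·18·17 = 3978; cumulative 9846. Total 9846.
Difference: |7242 − 9846| = 2604.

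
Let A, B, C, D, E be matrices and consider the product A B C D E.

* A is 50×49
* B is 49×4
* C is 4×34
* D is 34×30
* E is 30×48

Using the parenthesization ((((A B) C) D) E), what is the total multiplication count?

139600

(A B): 50×49 by 49×4 → 50×4, cost 50·49·4 = 9800
((A B) C): 50×4 by 4×34 → 50×34, cost 50·4·34 = 6800; cumulative 16600
(((A B) C) D): 50×34 by 34×30 → 50×30, cost 50·34·30 = 51000; cumulative 67600
((((A B) C) D) E): 50×30 by 30×48 → 50×48, cost 50·30·48 = 72000; cumulative 139600
Total: 139600 scalar multiplications.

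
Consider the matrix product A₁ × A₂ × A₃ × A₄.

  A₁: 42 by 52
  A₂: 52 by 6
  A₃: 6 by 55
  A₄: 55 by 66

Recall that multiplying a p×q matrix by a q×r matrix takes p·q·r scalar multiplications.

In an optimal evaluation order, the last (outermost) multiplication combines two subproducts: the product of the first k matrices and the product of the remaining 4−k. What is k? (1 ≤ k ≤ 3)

Adjacent pairs: A₁A₂ = 42·52·6 = 13104; A₂A₃ = 52·6·55 = 17160; A₃A₄ = 6·55·66 = 21780.
Length 3: A₁..A₃: k=1: 0+17160+42·52·55=137280; k=2: 13104+0+42·6·55=26964 → min 26964 | A₂..A₄: k=2: 0+21780+52·6·66=42372; k=3: 17160+0+52·55·66=205920 → min 42372.
Top-level splits: k=1: (A₁..A₁)·(A₂..A₄) → 0+42372+42·52·66 = 186516; k=2: (A₁..A₂)·(A₃..A₄) → 13104+21780+42·6·66 = 51516; k=3: (A₁..A₃)·(A₄..A₄) → 26964+0+42·55·66 = 179424.
Best split is after A₂, i.e. k = 2.

2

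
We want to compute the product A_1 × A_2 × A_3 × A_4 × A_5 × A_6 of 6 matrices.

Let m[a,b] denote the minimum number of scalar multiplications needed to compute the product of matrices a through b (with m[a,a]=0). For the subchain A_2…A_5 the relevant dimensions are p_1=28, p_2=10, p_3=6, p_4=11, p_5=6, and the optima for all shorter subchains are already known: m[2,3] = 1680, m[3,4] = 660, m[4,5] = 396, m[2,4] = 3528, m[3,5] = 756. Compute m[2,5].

2436

m[2,5] = min over k∈[2,4] of m[2,k]+m[k+1,5]+p_{1}·p_k·p_{5}.
k=2: 0 + 756 + 28·10·6 = 2436; k=3: 1680 + 396 + 28·6·6 = 3084; k=4: 3528 + 0 + 28·11·6 = 5376.
Minimum: 2436 at k=2.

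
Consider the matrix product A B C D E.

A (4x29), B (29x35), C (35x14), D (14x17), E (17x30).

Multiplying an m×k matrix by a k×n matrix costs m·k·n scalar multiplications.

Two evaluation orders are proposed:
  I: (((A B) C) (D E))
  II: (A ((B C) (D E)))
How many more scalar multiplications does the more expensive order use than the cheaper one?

22170

Order I = (((A B) C) (D E)): (A B): 4×29 by 29×35 → 4×35, cost 4·29·35 = 4060; ((A B) C): 4×35 by 35×14 → 4×14, cost 4·35·14 = 1960; cumulative 6020; (D E): 14×17 by 17×30 → 14×30, cost 14·17·30 = 7140; (((A B) C) (D E)): 4×14 by 14×30 → 4×30, cost 4·14·30 = 1680; cumulative 14840. Total 14840.
Order II = (A ((B C) (D E))): (B C): 29×35 by 35×14 → 29×14, cost 29·35·14 = 14210; (D E): 14×17 by 17×30 → 14×30, cost 14·17·30 = 7140; ((B C) (D E)): 29×14 by 14×30 → 29×30, cost 29·14·30 = 12180; cumulative 33530; (A ((B C) (D E))): 4×29 by 29×30 → 4×30, cost 4·29·30 = 3480; cumulative 37010. Total 37010.
Difference: |14840 − 37010| = 22170.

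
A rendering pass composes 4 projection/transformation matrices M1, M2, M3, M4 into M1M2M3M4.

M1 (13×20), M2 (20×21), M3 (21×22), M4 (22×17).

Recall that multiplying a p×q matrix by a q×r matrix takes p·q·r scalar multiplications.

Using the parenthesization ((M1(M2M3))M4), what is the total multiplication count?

(M2M3): 20×21 by 21×22 → 20×22, cost 20·21·22 = 9240
(M1(M2M3)): 13×20 by 20×22 → 13×22, cost 13·20·22 = 5720; cumulative 14960
((M1(M2M3))M4): 13×22 by 22×17 → 13×17, cost 13·22·17 = 4862; cumulative 19822
Total: 19822 scalar multiplications.

19822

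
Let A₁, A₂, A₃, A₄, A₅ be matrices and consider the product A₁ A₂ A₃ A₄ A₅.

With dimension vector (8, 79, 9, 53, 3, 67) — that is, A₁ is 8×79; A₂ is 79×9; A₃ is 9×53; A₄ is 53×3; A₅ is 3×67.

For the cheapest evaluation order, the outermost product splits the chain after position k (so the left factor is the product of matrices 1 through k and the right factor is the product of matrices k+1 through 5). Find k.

4

Adjacent pairs: A₁A₂ = 8·79·9 = 5688; A₂A₃ = 79·9·53 = 37683; A₃A₄ = 9·53·3 = 1431; A₄A₅ = 53·3·67 = 10653.
Length 3: A₁..A₃: k=1: 0+37683+8·79·53=71179; k=2: 5688+0+8·9·53=9504 → min 9504 | A₂..A₄: k=2: 0+1431+79·9·3=3564; k=3: 37683+0+79·53·3=50244 → min 3564 | A₃..A₅: k=3: 0+10653+9·53·67=42612; k=4: 1431+0+9·3·67=3240 → min 3240.
Length 4: A₁..A₄: k=1: 0+3564+8·79·3=5460; k=2: 5688+1431+8·9·3=7335; k=3: 9504+0+8·53·3=10776 → min 5460 | A₂..A₅: k=2: 0+3240+79·9·67=50877; k=3: 37683+10653+79·53·67=328865; k=4: 3564+0+79·3·67=19443 → min 19443.
Top-level splits: k=1: (A₁..A₁)·(A₂..A₅) → 0+19443+8·79·67 = 61787; k=2: (A₁..A₂)·(A₃..A₅) → 5688+3240+8·9·67 = 13752; k=3: (A₁..A₃)·(A₄..A₅) → 9504+10653+8·53·67 = 48565; k=4: (A₁..A₄)·(A₅..A₅) → 5460+0+8·3·67 = 7068.
Best split is after A₄, i.e. k = 4.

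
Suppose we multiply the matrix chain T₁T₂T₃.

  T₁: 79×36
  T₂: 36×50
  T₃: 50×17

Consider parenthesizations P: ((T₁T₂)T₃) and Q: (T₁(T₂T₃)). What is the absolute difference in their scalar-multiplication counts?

Order P = ((T₁T₂)T₃): (T₁T₂): 79×36 by 36×50 → 79×50, cost 79·36·50 = 142200; ((T₁T₂)T₃): 79×50 by 50×17 → 79×17, cost 79·50·17 = 67150; cumulative 209350. Total 209350.
Order Q = (T₁(T₂T₃)): (T₂T₃): 36×50 by 50×17 → 36×17, cost 36·50·17 = 30600; (T₁(T₂T₃)): 79×36 by 36×17 → 79×17, cost 79·36·17 = 48348; cumulative 78948. Total 78948.
Difference: |209350 − 78948| = 130402.

130402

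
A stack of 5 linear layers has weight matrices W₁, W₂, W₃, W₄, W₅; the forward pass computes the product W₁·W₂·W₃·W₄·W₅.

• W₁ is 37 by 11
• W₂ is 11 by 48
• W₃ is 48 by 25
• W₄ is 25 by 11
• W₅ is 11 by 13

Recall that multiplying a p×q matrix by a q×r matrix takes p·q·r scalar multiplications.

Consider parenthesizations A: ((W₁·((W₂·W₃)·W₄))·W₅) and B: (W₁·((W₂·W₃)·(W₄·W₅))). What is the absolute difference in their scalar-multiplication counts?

Order A = ((W₁·((W₂·W₃)·W₄))·W₅): (W₂·W₃): 11×48 by 48×25 → 11×25, cost 11·48·25 = 13200; ((W₂·W₃)·W₄): 11×25 by 25×11 → 11×11, cost 11·25·11 = 3025; cumulative 16225; (W₁·((W₂·W₃)·W₄)): 37×11 by 11×11 → 37×11, cost 37·11·11 = 4477; cumulative 20702; ((W₁·((W₂·W₃)·W₄))·W₅): 37×11 by 11×13 → 37×13, cost 37·11·13 = 5291; cumulative 25993. Total 25993.
Order B = (W₁·((W₂·W₃)·(W₄·W₅))): (W₂·W₃): 11×48 by 48×25 → 11×25, cost 11·48·25 = 13200; (W₄·W₅): 25×11 by 11×13 → 25×13, cost 25·11·13 = 3575; ((W₂·W₃)·(W₄·W₅)): 11×25 by 25×13 → 11×13, cost 11·25·13 = 3575; cumulative 20350; (W₁·((W₂·W₃)·(W₄·W₅))): 37×11 by 11×13 → 37×13, cost 37·11·13 = 5291; cumulative 25641. Total 25641.
Difference: |25993 − 25641| = 352.

352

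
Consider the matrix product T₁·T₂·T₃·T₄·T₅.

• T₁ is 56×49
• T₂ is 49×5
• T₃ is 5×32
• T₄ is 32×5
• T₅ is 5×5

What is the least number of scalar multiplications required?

15870

Adjacent pairs: T₁T₂ = 56·49·5 = 13720; T₂T₃ = 49·5·32 = 7840; T₃T₄ = 5·32·5 = 800; T₄T₅ = 32·5·5 = 800.
Length 3: T₁..T₃: k=1: 0+7840+56·49·32=95648; k=2: 13720+0+56·5·32=22680 → min 22680 | T₂..T₄: k=2: 0+800+49·5·5=2025; k=3: 7840+0+49·32·5=15680 → min 2025 | T₃..T₅: k=3: 0+800+5·32·5=1600; k=4: 800+0+5·5·5=925 → min 925.
Length 4: T₁..T₄: k=1: 0+2025+56·49·5=15745; k=2: 13720+800+56·5·5=15920; k=3: 22680+0+56·32·5=31640 → min 15745 | T₂..T₅: k=2: 0+925+49·5·5=2150; k=3: 7840+800+49·32·5=16480; k=4: 2025+0+49·5·5=3250 → min 2150.
Length 5: T₁..T₅: k=1: 0+2150+56·49·5=15870; k=2: 13720+925+56·5·5=16045; k=3: 22680+800+56·32·5=32440; k=4: 15745+0+56·5·5=17145 → min 15870.
Optimal order: (T₁·(T₂·((T₃·T₄)·T₅))) with cost 15870.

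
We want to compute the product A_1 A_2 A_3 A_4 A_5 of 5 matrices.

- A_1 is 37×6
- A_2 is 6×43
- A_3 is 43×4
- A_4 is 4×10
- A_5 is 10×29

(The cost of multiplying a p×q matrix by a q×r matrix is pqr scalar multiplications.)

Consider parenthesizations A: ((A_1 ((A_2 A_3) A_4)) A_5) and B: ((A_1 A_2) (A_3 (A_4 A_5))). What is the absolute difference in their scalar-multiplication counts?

47611

Order A = ((A_1 ((A_2 A_3) A_4)) A_5): (A_2 A_3): 6×43 by 43×4 → 6×4, cost 6·43·4 = 1032; ((A_2 A_3) A_4): 6×4 by 4×10 → 6×10, cost 6·4·10 = 240; cumulative 1272; (A_1 ((A_2 A_3) A_4)): 37×6 by 6×10 → 37×10, cost 37·6·10 = 2220; cumulative 3492; ((A_1 ((A_2 A_3) A_4)) A_5): 37×10 by 10×29 → 37×29, cost 37·10·29 = 10730; cumulative 14222. Total 14222.
Order B = ((A_1 A_2) (A_3 (A_4 A_5))): (A_1 A_2): 37×6 by 6×43 → 37×43, cost 37·6·43 = 9546; (A_4 A_5): 4×10 by 10×29 → 4×29, cost 4·10·29 = 1160; (A_3 (A_4 A_5)): 43×4 by 4×29 → 43×29, cost 43·4·29 = 4988; cumulative 6148; ((A_1 A_2) (A_3 (A_4 A_5))): 37×43 by 43×29 → 37×29, cost 37·43·29 = 46139; cumulative 61833. Total 61833.
Difference: |14222 − 61833| = 47611.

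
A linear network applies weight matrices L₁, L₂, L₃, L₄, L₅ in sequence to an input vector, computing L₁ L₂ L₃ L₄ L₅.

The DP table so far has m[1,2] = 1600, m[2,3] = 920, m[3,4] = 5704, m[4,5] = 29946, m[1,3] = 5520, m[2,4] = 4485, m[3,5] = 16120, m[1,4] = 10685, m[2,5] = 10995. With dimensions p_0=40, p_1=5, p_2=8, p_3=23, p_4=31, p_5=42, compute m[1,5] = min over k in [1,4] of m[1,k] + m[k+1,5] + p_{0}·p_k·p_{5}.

m[1,5] = min over k∈[1,4] of m[1,k]+m[k+1,5]+p_{0}·p_k·p_{5}.
k=1: 0 + 10995 + 40·5·42 = 19395; k=2: 1600 + 16120 + 40·8·42 = 31160; k=3: 5520 + 29946 + 40·23·42 = 74106; k=4: 10685 + 0 + 40·31·42 = 62765.
Minimum: 19395 at k=1.

19395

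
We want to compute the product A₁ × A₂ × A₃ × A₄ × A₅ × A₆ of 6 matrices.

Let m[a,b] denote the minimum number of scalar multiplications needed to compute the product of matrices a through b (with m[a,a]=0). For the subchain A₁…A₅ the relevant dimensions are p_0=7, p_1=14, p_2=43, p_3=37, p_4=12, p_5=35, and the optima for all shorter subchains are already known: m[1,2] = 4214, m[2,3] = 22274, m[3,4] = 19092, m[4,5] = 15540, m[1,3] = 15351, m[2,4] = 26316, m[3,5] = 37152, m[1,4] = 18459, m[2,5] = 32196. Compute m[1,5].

m[1,5] = min over k∈[1,4] of m[1,k]+m[k+1,5]+p_{0}·p_k·p_{5}.
k=1: 0 + 32196 + 7·14·35 = 35626; k=2: 4214 + 37152 + 7·43·35 = 51901; k=3: 15351 + 15540 + 7·37·35 = 39956; k=4: 18459 + 0 + 7·12·35 = 21399.
Minimum: 21399 at k=4.

21399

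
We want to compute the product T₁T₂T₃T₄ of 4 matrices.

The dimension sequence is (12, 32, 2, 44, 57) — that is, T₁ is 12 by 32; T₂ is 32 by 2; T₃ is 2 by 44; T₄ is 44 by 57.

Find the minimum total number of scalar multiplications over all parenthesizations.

Adjacent pairs: T₁T₂ = 12·32·2 = 768; T₂T₃ = 32·2·44 = 2816; T₃T₄ = 2·44·57 = 5016.
Length 3: T₁..T₃: k=1: 0+2816+12·32·44=19712; k=2: 768+0+12·2·44=1824 → min 1824 | T₂..T₄: k=2: 0+5016+32·2·57=8664; k=3: 2816+0+32·44·57=83072 → min 8664.
Length 4: T₁..T₄: k=1: 0+8664+12·32·57=30552; k=2: 768+5016+12·2·57=7152; k=3: 1824+0+12·44·57=31920 → min 7152.
Optimal order: ((T₁T₂)(T₃T₄)) with cost 7152.

7152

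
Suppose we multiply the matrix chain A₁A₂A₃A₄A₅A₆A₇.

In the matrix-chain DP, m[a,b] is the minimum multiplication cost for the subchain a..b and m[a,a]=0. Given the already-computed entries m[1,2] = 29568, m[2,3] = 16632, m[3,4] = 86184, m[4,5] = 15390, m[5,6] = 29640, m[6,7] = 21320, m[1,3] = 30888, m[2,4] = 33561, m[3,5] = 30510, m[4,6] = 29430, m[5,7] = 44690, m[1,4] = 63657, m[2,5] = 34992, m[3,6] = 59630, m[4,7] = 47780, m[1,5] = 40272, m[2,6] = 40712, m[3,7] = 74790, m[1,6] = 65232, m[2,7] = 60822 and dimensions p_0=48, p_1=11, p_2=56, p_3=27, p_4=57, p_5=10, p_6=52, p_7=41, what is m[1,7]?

81272

m[1,7] = min over k∈[1,6] of m[1,k]+m[k+1,7]+p_{0}·p_k·p_{7}.
k=1: 0 + 60822 + 48·11·41 = 82470; k=2: 29568 + 74790 + 48·56·41 = 214566; k=3: 30888 + 47780 + 48·27·41 = 131804; k=4: 63657 + 44690 + 48·57·41 = 220523; k=5: 40272 + 21320 + 48·10·41 = 81272; k=6: 65232 + 0 + 48·52·41 = 167568.
Minimum: 81272 at k=5.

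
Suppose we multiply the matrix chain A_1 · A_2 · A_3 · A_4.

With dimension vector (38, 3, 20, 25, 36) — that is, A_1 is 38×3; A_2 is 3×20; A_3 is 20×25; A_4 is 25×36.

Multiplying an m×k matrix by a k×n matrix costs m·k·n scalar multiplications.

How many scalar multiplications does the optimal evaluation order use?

8304

Adjacent pairs: A_1A_2 = 38·3·20 = 2280; A_2A_3 = 3·20·25 = 1500; A_3A_4 = 20·25·36 = 18000.
Length 3: A_1..A_3: k=1: 0+1500+38·3·25=4350; k=2: 2280+0+38·20·25=21280 → min 4350 | A_2..A_4: k=2: 0+18000+3·20·36=20160; k=3: 1500+0+3·25·36=4200 → min 4200.
Length 4: A_1..A_4: k=1: 0+4200+38·3·36=8304; k=2: 2280+18000+38·20·36=47640; k=3: 4350+0+38·25·36=38550 → min 8304.
Optimal order: (A_1 · ((A_2 · A_3) · A_4)) with cost 8304.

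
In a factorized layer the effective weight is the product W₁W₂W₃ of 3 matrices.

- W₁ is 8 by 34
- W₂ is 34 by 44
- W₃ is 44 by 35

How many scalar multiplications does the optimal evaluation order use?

Order (W₁(W₂W₃)): (W₂W₃): 34×44 by 44×35 → 34×35, cost 34·44·35 = 52360; (W₁(W₂W₃)): 8×34 by 34×35 → 8×35, cost 8·34·35 = 9520; cumulative 61880. Total 61880.
Order ((W₁W₂)W₃): (W₁W₂): 8×34 by 34×44 → 8×44, cost 8·34·44 = 11968; ((W₁W₂)W₃): 8×44 by 44×35 → 8×35, cost 8·44·35 = 12320; cumulative 24288. Total 24288.
Minimum: 24288.

24288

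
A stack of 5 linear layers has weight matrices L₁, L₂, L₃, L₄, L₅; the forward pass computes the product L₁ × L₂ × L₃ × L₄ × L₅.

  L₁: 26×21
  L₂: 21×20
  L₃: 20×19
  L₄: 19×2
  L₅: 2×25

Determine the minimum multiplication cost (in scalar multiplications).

Adjacent pairs: L₁L₂ = 26·21·20 = 10920; L₂L₃ = 21·20·19 = 7980; L₃L₄ = 20·19·2 = 760; L₄L₅ = 19·2·25 = 950.
Length 3: L₁..L₃: k=1: 0+7980+26·21·19=18354; k=2: 10920+0+26·20·19=20800 → min 18354 | L₂..L₄: k=2: 0+760+21·20·2=1600; k=3: 7980+0+21·19·2=8778 → min 1600 | L₃..L₅: k=3: 0+950+20·19·25=10450; k=4: 760+0+20·2·25=1760 → min 1760.
Length 4: L₁..L₄: k=1: 0+1600+26·21·2=2692; k=2: 10920+760+26·20·2=12720; k=3: 18354+0+26·19·2=19342 → min 2692 | L₂..L₅: k=2: 0+1760+21·20·25=12260; k=3: 7980+950+21·19·25=18905; k=4: 1600+0+21·2·25=2650 → min 2650.
Length 5: L₁..L₅: k=1: 0+2650+26·21·25=16300; k=2: 10920+1760+26·20·25=25680; k=3: 18354+950+26·19·25=31654; k=4: 2692+0+26·2·25=3992 → min 3992.
Optimal order: ((L₁ × (L₂ × (L₃ × L₄))) × L₅) with cost 3992.

3992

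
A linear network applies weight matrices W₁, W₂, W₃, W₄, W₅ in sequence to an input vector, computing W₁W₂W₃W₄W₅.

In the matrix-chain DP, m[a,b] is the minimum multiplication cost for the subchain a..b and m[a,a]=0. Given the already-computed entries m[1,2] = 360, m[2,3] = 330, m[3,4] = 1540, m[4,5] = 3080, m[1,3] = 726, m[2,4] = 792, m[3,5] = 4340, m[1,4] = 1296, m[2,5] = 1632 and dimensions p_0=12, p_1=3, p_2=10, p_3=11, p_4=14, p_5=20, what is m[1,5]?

m[1,5] = min over k∈[1,4] of m[1,k]+m[k+1,5]+p_{0}·p_k·p_{5}.
k=1: 0 + 1632 + 12·3·20 = 2352; k=2: 360 + 4340 + 12·10·20 = 7100; k=3: 726 + 3080 + 12·11·20 = 6446; k=4: 1296 + 0 + 12·14·20 = 4656.
Minimum: 2352 at k=1.

2352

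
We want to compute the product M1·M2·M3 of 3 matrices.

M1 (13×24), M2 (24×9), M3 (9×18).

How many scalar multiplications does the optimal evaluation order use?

Order (M1·(M2·M3)): (M2·M3): 24×9 by 9×18 → 24×18, cost 24·9·18 = 3888; (M1·(M2·M3)): 13×24 by 24×18 → 13×18, cost 13·24·18 = 5616; cumulative 9504. Total 9504.
Order ((M1·M2)·M3): (M1·M2): 13×24 by 24×9 → 13×9, cost 13·24·9 = 2808; ((M1·M2)·M3): 13×9 by 9×18 → 13×18, cost 13·9·18 = 2106; cumulative 4914. Total 4914.
Minimum: 4914.

4914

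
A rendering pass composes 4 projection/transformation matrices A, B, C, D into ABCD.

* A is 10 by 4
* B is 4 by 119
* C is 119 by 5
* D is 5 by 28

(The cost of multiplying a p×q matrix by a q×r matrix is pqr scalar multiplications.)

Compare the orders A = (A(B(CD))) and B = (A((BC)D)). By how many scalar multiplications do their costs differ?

Order A = (A(B(CD))): (CD): 119×5 by 5×28 → 119×28, cost 119·5·28 = 16660; (B(CD)): 4×119 by 119×28 → 4×28, cost 4·119·28 = 13328; cumulative 29988; (A(B(CD))): 10×4 by 4×28 → 10×28, cost 10·4·28 = 1120; cumulative 31108. Total 31108.
Order B = (A((BC)D)): (BC): 4×119 by 119×5 → 4×5, cost 4·119·5 = 2380; ((BC)D): 4×5 by 5×28 → 4×28, cost 4·5·28 = 560; cumulative 2940; (A((BC)D)): 10×4 by 4×28 → 10×28, cost 10·4·28 = 1120; cumulative 4060. Total 4060.
Difference: |31108 − 4060| = 27048.

27048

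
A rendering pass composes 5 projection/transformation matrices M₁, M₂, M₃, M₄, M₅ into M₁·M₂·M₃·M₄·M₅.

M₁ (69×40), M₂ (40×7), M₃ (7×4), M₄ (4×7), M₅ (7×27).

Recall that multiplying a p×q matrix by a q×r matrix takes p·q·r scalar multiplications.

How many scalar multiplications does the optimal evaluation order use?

Adjacent pairs: M₁M₂ = 69·40·7 = 19320; M₂M₃ = 40·7·4 = 1120; M₃M₄ = 7·4·7 = 196; M₄M₅ = 4·7·27 = 756.
Length 3: M₁..M₃: k=1: 0+1120+69·40·4=12160; k=2: 19320+0+69·7·4=21252 → min 12160 | M₂..M₄: k=2: 0+196+40·7·7=2156; k=3: 1120+0+40·4·7=2240 → min 2156 | M₃..M₅: k=3: 0+756+7·4·27=1512; k=4: 196+0+7·7·27=1519 → min 1512.
Length 4: M₁..M₄: k=1: 0+2156+69·40·7=21476; k=2: 19320+196+69·7·7=22897; k=3: 12160+0+69·4·7=14092 → min 14092 | M₂..M₅: k=2: 0+1512+40·7·27=9072; k=3: 1120+756+40·4·27=6196; k=4: 2156+0+40·7·27=9716 → min 6196.
Length 5: M₁..M₅: k=1: 0+6196+69·40·27=80716; k=2: 19320+1512+69·7·27=33873; k=3: 12160+756+69·4·27=20368; k=4: 14092+0+69·7·27=27133 → min 20368.
Optimal order: ((M₁·(M₂·M₃))·(M₄·M₅)) with cost 20368.

20368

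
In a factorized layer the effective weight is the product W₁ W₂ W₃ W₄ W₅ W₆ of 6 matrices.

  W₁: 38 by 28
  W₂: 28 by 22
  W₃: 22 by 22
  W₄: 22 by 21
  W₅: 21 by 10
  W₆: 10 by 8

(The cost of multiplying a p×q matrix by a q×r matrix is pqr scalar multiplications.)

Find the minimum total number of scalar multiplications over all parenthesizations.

22688

Adjacent pairs: W₁W₂ = 38·28·22 = 23408; W₂W₃ = 28·22·22 = 13552; W₃W₄ = 22·22·21 = 10164; W₄W₅ = 22·21·10 = 4620; W₅W₆ = 21·10·8 = 1680.
Length 3: W₁..W₃: k=1: 0+13552+38·28·22=36960; k=2: 23408+0+38·22·22=41800 → min 36960 | W₂..W₄: k=2: 0+10164+28·22·21=23100; k=3: 13552+0+28·22·21=26488 → min 23100 | W₃..W₅: k=3: 0+4620+22·22·10=9460; k=4: 10164+0+22·21·10=14784 → min 9460 | W₄..W₆: k=4: 0+1680+22·21·8=5376; k=5: 4620+0+22·10·8=6380 → min 5376.
Length 4: W₁..W₄: k=1: 0+23100+38·28·21=45444; k=2: 23408+10164+38·22·21=51128; k=3: 36960+0+38·22·21=54516 → min 45444 | W₂..W₅: k=2: 0+9460+28·22·10=15620; k=3: 13552+4620+28·22·10=24332; k=4: 23100+0+28·21·10=28980 → min 15620 | W₃..W₆: k=3: 0+5376+22·22·8=9248; k=4: 10164+1680+22·21·8=15540; k=5: 9460+0+22·10·8=11220 → min 9248.
Length 5: W₁..W₅: k=1: 0+15620+38·28·10=26260; k=2: 23408+9460+38·22·10=41228; k=3: 36960+4620+38·22·10=49940; k=4: 45444+0+38·21·10=53424 → min 26260 | W₂..W₆: k=2: 0+9248+28·22·8=14176; k=3: 13552+5376+28·22·8=23856; k=4: 23100+1680+28·21·8=29484; k=5: 15620+0+28·10·8=17860 → min 14176.
Length 6: W₁..W₆: k=1: 0+14176+38·28·8=22688; k=2: 23408+9248+38·22·8=39344; k=3: 36960+5376+38·22·8=49024; k=4: 45444+1680+38·21·8=53508; k=5: 26260+0+38·10·8=29300 → min 22688.
Optimal order: (W₁ (W₂ (W₃ (W₄ (W₅ W₆))))) with cost 22688.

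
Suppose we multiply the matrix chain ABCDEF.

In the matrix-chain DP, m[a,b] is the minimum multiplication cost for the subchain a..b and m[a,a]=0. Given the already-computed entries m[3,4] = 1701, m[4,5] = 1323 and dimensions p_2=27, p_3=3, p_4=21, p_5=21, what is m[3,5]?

m[3,5] = min over k∈[3,4] of m[3,k]+m[k+1,5]+p_{2}·p_k·p_{5}.
k=3: 0 + 1323 + 27·3·21 = 3024; k=4: 1701 + 0 + 27·21·21 = 13608.
Minimum: 3024 at k=3.

3024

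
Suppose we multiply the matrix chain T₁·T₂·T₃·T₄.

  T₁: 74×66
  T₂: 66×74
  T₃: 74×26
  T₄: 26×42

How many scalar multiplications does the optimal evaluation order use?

Adjacent pairs: T₁T₂ = 74·66·74 = 361416; T₂T₃ = 66·74·26 = 126984; T₃T₄ = 74·26·42 = 80808.
Length 3: T₁..T₃: k=1: 0+126984+74·66·26=253968; k=2: 361416+0+74·74·26=503792 → min 253968 | T₂..T₄: k=2: 0+80808+66·74·42=285936; k=3: 126984+0+66·26·42=199056 → min 199056.
Length 4: T₁..T₄: k=1: 0+199056+74·66·42=404184; k=2: 361416+80808+74·74·42=672216; k=3: 253968+0+74·26·42=334776 → min 334776.
Optimal order: ((T₁·(T₂·T₃))·T₄) with cost 334776.

334776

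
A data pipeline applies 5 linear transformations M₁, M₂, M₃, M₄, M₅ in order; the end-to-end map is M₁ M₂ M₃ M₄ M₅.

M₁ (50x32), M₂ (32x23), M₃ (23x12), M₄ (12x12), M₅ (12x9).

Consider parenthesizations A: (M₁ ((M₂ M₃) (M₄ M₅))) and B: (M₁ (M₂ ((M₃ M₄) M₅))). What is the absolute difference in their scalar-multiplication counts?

Order A = (M₁ ((M₂ M₃) (M₄ M₅))): (M₂ M₃): 32×23 by 23×12 → 32×12, cost 32·23·12 = 8832; (M₄ M₅): 12×12 by 12×9 → 12×9, cost 12·12·9 = 1296; ((M₂ M₃) (M₄ M₅)): 32×12 by 12×9 → 32×9, cost 32·12·9 = 3456; cumulative 13584; (M₁ ((M₂ M₃) (M₄ M₅))): 50×32 by 32×9 → 50×9, cost 50·32·9 = 14400; cumulative 27984. Total 27984.
Order B = (M₁ (M₂ ((M₃ M₄) M₅))): (M₃ M₄): 23×12 by 12×12 → 23×12, cost 23·12·12 = 3312; ((M₃ M₄) M₅): 23×12 by 12×9 → 23×9, cost 23·12·9 = 2484; cumulative 5796; (M₂ ((M₃ M₄) M₅)): 32×23 by 23×9 → 32×9, cost 32·23·9 = 6624; cumulative 12420; (M₁ (M₂ ((M₃ M₄) M₅))): 50×32 by 32×9 → 50×9, cost 50·32·9 = 14400; cumulative 26820. Total 26820.
Difference: |27984 − 26820| = 1164.

1164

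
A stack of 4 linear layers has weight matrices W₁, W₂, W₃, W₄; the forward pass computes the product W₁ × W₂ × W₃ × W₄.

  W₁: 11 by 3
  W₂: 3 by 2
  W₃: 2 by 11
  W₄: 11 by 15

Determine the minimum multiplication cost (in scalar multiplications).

726

Adjacent pairs: W₁W₂ = 11·3·2 = 66; W₂W₃ = 3·2·11 = 66; W₃W₄ = 2·11·15 = 330.
Length 3: W₁..W₃: k=1: 0+66+11·3·11=429; k=2: 66+0+11·2·11=308 → min 308 | W₂..W₄: k=2: 0+330+3·2·15=420; k=3: 66+0+3·11·15=561 → min 420.
Length 4: W₁..W₄: k=1: 0+420+11·3·15=915; k=2: 66+330+11·2·15=726; k=3: 308+0+11·11·15=2123 → min 726.
Optimal order: ((W₁ × W₂) × (W₃ × W₄)) with cost 726.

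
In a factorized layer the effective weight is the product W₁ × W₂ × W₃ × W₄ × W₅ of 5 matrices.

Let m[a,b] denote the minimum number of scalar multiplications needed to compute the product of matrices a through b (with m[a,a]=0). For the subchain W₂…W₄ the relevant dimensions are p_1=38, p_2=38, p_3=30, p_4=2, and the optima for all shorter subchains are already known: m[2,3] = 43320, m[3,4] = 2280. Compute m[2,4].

m[2,4] = min over k∈[2,3] of m[2,k]+m[k+1,4]+p_{1}·p_k·p_{4}.
k=2: 0 + 2280 + 38·38·2 = 5168; k=3: 43320 + 0 + 38·30·2 = 45600.
Minimum: 5168 at k=2.

5168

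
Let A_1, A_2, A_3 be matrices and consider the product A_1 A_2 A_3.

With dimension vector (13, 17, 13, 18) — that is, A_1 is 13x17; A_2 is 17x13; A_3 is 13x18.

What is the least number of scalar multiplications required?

5915

Order (A_1 (A_2 A_3)): (A_2 A_3): 17×13 by 13×18 → 17×18, cost 17·13·18 = 3978; (A_1 (A_2 A_3)): 13×17 by 17×18 → 13×18, cost 13·17·18 = 3978; cumulative 7956. Total 7956.
Order ((A_1 A_2) A_3): (A_1 A_2): 13×17 by 17×13 → 13×13, cost 13·17·13 = 2873; ((A_1 A_2) A_3): 13×13 by 13×18 → 13×18, cost 13·13·18 = 3042; cumulative 5915. Total 5915.
Minimum: 5915.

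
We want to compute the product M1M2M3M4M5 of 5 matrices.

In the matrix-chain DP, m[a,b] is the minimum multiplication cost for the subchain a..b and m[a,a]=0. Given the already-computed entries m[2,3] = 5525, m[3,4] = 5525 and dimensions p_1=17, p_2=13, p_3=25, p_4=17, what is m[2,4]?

m[2,4] = min over k∈[2,3] of m[2,k]+m[k+1,4]+p_{1}·p_k·p_{4}.
k=2: 0 + 5525 + 17·13·17 = 9282; k=3: 5525 + 0 + 17·25·17 = 12750.
Minimum: 9282 at k=2.

9282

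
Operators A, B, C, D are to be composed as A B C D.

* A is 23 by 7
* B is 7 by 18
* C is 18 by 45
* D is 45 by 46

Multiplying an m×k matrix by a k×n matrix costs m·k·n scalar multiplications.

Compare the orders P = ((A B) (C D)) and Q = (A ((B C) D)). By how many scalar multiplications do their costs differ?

31636

Order P = ((A B) (C D)): (A B): 23×7 by 7×18 → 23×18, cost 23·7·18 = 2898; (C D): 18×45 by 45×46 → 18×46, cost 18·45·46 = 37260; ((A B) (C D)): 23×18 by 18×46 → 23×46, cost 23·18·46 = 19044; cumulative 59202. Total 59202.
Order Q = (A ((B C) D)): (B C): 7×18 by 18×45 → 7×45, cost 7·18·45 = 5670; ((B C) D): 7×45 by 45×46 → 7×46, cost 7·45·46 = 14490; cumulative 20160; (A ((B C) D)): 23×7 by 7×46 → 23×46, cost 23·7·46 = 7406; cumulative 27566. Total 27566.
Difference: |59202 − 27566| = 31636.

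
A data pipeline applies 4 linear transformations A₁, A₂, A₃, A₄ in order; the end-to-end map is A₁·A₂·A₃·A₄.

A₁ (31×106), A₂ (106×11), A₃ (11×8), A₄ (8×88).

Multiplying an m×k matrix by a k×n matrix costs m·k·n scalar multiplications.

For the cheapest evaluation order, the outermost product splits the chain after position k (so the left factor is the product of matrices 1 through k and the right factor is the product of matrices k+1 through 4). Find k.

Adjacent pairs: A₁A₂ = 31·106·11 = 36146; A₂A₃ = 106·11·8 = 9328; A₃A₄ = 11·8·88 = 7744.
Length 3: A₁..A₃: k=1: 0+9328+31·106·8=35616; k=2: 36146+0+31·11·8=38874 → min 35616 | A₂..A₄: k=2: 0+7744+106·11·88=110352; k=3: 9328+0+106·8·88=83952 → min 83952.
Top-level splits: k=1: (A₁..A₁)·(A₂..A₄) → 0+83952+31·106·88 = 373120; k=2: (A₁..A₂)·(A₃..A₄) → 36146+7744+31·11·88 = 73898; k=3: (A₁..A₃)·(A₄..A₄) → 35616+0+31·8·88 = 57440.
Best split is after A₃, i.e. k = 3.

3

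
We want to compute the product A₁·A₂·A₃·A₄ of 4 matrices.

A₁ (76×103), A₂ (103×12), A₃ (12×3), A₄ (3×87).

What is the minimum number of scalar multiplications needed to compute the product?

47028

Adjacent pairs: A₁A₂ = 76·103·12 = 93936; A₂A₃ = 103·12·3 = 3708; A₃A₄ = 12·3·87 = 3132.
Length 3: A₁..A₃: k=1: 0+3708+76·103·3=27192; k=2: 93936+0+76·12·3=96672 → min 27192 | A₂..A₄: k=2: 0+3132+103·12·87=110664; k=3: 3708+0+103·3·87=30591 → min 30591.
Length 4: A₁..A₄: k=1: 0+30591+76·103·87=711627; k=2: 93936+3132+76·12·87=176412; k=3: 27192+0+76·3·87=47028 → min 47028.
Optimal order: ((A₁·(A₂·A₃))·A₄) with cost 47028.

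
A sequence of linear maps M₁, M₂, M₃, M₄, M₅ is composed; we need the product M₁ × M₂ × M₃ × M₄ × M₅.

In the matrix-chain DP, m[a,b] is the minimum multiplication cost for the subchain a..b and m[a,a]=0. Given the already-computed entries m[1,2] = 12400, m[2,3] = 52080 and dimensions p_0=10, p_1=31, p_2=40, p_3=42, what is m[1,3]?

29200

m[1,3] = min over k∈[1,2] of m[1,k]+m[k+1,3]+p_{0}·p_k·p_{3}.
k=1: 0 + 52080 + 10·31·42 = 65100; k=2: 12400 + 0 + 10·40·42 = 29200.
Minimum: 29200 at k=2.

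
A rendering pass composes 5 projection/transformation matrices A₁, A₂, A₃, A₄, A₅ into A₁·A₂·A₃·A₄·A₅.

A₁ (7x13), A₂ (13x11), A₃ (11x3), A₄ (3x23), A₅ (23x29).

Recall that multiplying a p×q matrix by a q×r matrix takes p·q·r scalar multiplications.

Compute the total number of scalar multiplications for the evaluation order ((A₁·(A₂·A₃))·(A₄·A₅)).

(A₂·A₃): 13×11 by 11×3 → 13×3, cost 13·11·3 = 429
(A₁·(A₂·A₃)): 7×13 by 13×3 → 7×3, cost 7·13·3 = 273; cumulative 702
(A₄·A₅): 3×23 by 23×29 → 3×29, cost 3·23·29 = 2001
((A₁·(A₂·A₃))·(A₄·A₅)): 7×3 by 3×29 → 7×29, cost 7·3·29 = 609; cumulative 3312
Total: 3312 scalar multiplications.

3312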